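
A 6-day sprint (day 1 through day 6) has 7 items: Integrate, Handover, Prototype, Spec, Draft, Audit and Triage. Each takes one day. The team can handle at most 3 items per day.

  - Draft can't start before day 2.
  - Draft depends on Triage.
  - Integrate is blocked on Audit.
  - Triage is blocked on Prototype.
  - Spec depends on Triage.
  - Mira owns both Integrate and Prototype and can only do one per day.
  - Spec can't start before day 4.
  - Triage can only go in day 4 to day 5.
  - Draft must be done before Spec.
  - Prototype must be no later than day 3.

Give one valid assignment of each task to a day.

Handover in day 1; Prototype in day 1; Integrate in day 2; Triage in day 4; Spec in day 6; Draft in day 5; Audit in day 1

Checking: Prototype(day 1) before Triage(day 4); Audit(day 1) before Integrate(day 2); Triage(day 4) before Spec(day 6); Triage(day 4) before Draft(day 5); Draft(day 5) before Spec(day 6); Integrate(day 2) != Prototype(day 1); Prototype=day 1 in [day 1,day 3]; Triage=day 4 in [day 4,day 5]; Spec=day 6 in [day 4,day 6]; Draft=day 5 in [day 2,day 6]; max 3 per day (cap 3).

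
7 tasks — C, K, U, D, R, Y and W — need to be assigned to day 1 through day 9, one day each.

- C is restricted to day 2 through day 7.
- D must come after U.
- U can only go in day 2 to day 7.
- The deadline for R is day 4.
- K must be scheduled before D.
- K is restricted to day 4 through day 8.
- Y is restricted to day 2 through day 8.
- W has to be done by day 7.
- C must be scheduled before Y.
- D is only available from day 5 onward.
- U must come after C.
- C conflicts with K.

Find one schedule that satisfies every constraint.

W in day 1; Y in day 3; C in day 2; R in day 1; U in day 3; K in day 4; D in day 5

Checking: C(day 2) before U(day 3); U(day 3) before D(day 5); K(day 4) before D(day 5); C(day 2) before Y(day 3); C(day 2) != K(day 4); U=day 3 in [day 2,day 7]; Y=day 3 in [day 2,day 8]; D=day 5 in [day 5,day 9]; R=day 1 in [day 1,day 4]; W=day 1 in [day 1,day 7]; K=day 4 in [day 4,day 8]; C=day 2 in [day 2,day 7].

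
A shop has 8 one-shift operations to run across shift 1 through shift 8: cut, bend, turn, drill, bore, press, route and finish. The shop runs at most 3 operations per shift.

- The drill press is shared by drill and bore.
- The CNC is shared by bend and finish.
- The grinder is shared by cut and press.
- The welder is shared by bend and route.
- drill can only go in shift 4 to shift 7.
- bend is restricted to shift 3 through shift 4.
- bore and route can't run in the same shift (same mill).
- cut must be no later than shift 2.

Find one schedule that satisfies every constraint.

bore=shift 1, turn=shift 1, bend=shift 3, press=shift 2, cut=shift 1, route=shift 2, drill=shift 4, finish=shift 2

Checking: drill(shift 4) != bore(shift 1); bend(shift 3) != route(shift 2); bend(shift 3) != finish(shift 2); bore(shift 1) != route(shift 2); cut(shift 1) != press(shift 2); bend=shift 3 in [shift 3,shift 4]; drill=shift 4 in [shift 4,shift 7]; cut=shift 1 in [shift 1,shift 2]; max 3 per shift (cap 3).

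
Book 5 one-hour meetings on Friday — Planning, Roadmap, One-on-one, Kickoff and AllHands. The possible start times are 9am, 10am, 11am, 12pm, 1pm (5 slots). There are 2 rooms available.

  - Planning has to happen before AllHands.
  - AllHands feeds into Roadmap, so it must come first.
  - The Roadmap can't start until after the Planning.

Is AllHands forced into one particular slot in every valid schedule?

No

AllHands can be 10am (e.g. Planning -> 9am, AllHands -> 10am, Kickoff -> 10am, One-on-one -> 9am, Roadmap -> 11am) or 11am (e.g. One-on-one -> 9am; AllHands -> 11am; Roadmap -> 12pm; Kickoff -> 10am; Planning -> 9am).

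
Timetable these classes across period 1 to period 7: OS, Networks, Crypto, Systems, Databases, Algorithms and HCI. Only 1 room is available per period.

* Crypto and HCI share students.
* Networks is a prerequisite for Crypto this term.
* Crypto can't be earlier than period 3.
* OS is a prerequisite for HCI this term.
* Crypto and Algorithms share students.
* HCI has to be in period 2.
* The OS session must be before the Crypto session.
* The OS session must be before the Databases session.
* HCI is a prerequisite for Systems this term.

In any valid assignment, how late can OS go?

period 1

Downstream work caps OS at period 1.
OS at period 1 is achievable: Crypto=period 4, OS=period 1, Networks=period 3, Databases=period 6, HCI=period 2, Algorithms=period 7, Systems=period 5.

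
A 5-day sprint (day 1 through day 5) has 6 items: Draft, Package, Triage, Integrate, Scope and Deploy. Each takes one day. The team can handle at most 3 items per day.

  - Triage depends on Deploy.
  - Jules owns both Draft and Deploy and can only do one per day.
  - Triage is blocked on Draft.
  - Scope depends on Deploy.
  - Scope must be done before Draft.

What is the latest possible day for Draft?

day 4

Precedence pushes Draft to at least day 3; downstream work caps Draft at day 4.
Draft at day 4 is achievable: Package=day 1; Scope=day 2; Draft=day 4; Integrate=day 1; Deploy=day 1; Triage=day 5.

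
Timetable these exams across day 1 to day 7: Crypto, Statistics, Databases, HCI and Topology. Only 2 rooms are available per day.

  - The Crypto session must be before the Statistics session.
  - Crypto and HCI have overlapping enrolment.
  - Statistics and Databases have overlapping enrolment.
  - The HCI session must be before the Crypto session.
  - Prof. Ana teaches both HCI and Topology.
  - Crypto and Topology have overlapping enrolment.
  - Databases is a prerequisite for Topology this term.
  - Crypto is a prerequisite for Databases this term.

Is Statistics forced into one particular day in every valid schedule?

Statistics can be day 3 (e.g. Crypto in day 2, Topology in day 5, Statistics in day 3, Databases in day 4, HCI in day 1) or day 4 (e.g. HCI in day 1, Databases in day 3, Statistics in day 4, Topology in day 4, Crypto in day 2).

No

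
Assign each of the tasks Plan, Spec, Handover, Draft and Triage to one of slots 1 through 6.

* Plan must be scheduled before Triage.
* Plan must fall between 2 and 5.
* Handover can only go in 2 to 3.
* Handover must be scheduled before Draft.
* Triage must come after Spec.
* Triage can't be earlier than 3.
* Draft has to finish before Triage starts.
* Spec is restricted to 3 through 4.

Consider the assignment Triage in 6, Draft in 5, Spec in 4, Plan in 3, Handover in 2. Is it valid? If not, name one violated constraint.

Handover can only go in 2 to 3 — holds.
Triage must come after Spec — holds.
Plan must be scheduled before Triage — holds.
Spec is restricted to 3 through 4 — holds.
Triage can't be earlier than 3 — holds.
Plan must fall between 2 and 5 — holds.
Draft has to finish before Triage starts — holds.
Handover must be scheduled before Draft — holds.

Valid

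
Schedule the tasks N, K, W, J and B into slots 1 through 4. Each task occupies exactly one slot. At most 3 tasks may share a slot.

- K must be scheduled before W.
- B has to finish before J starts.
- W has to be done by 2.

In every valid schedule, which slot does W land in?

Precedence pushes W to at least 2; W's own window allows nothing later than 2.
So W is pinned to 2.

2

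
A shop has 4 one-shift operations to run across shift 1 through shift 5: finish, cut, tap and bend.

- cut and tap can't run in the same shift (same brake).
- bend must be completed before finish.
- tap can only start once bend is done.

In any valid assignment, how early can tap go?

Precedence pushes tap to at least shift 2.
tap at shift 2 is achievable: tap=shift 2, finish=shift 2, cut=shift 1, bend=shift 1.

shift 2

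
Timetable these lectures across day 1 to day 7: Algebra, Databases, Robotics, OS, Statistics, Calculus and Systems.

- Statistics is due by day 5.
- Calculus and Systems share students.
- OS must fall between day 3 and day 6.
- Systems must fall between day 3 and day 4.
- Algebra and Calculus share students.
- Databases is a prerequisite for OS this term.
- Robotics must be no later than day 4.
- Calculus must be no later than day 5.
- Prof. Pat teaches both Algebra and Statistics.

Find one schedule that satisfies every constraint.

Robotics=day 1; OS=day 3; Algebra=day 2; Systems=day 3; Databases=day 1; Statistics=day 1; Calculus=day 1

Checking: Databases(day 1) before OS(day 3); Algebra(day 2) != Statistics(day 1); Calculus(day 1) != Systems(day 3); Algebra(day 2) != Calculus(day 1); Statistics=day 1 in [day 1,day 5]; Systems=day 3 in [day 3,day 4]; Robotics=day 1 in [day 1,day 4]; OS=day 3 in [day 3,day 6]; Calculus=day 1 in [day 1,day 5].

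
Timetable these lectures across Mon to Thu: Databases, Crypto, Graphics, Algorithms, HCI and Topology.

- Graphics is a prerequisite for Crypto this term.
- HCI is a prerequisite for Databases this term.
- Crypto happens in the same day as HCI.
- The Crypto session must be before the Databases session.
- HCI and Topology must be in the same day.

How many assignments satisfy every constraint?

16

Splitting on Databases: it can be Wed (4), Thu (12). Listing each branch's schedules as (Crypto, Graphics, Algorithms, HCI, Topology):
Databases=Wed: (Tue,Mon,Mon,Tue,Tue) (Tue,Mon,Tue,Tue,Tue) (Tue,Mon,Wed,Tue,Tue) (Tue,Mon,Thu,Tue,Tue) — 4.
Databases=Thu: (Tue,Mon,Mon,Tue,Tue) (Tue,Mon,Tue,Tue,Tue) (Tue,Mon,Wed,Tue,Tue) (Tue,Mon,Thu,Tue,Tue) (Wed,Mon,Mon,Wed,Wed) (Wed,Mon,Tue,Wed,Wed) (Wed,Mon,Wed,Wed,Wed) (Wed,Mon,Thu,Wed,Wed) (Wed,Tue,Mon,Wed,Wed) (Wed,Tue,Tue,Wed,Wed) (Wed,Tue,Wed,Wed,Wed) (Wed,Tue,Thu,Wed,Wed) — 12.
Summing: 4 + 12 = 16.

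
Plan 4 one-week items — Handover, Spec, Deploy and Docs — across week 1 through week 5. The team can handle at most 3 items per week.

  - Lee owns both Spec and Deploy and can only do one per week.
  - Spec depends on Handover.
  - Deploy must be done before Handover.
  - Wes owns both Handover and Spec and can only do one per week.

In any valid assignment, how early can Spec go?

Precedence pushes Spec to at least week 3.
Spec at week 3 is achievable: Spec in week 3; Docs in week 1; Handover in week 2; Deploy in week 1.

week 3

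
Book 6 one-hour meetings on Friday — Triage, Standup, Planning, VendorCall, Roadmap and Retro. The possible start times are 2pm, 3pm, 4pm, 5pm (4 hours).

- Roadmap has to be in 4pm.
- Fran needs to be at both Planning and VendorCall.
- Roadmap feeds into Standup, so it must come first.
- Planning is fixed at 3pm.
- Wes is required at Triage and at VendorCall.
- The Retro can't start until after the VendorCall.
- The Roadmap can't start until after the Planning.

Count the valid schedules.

Splitting on Triage: it can be 2pm (1), 3pm (4), 4pm (3), 5pm (4). Listing each branch's schedules as (Standup, Planning, VendorCall, Roadmap, Retro):
Triage=2pm: (5pm,3pm,4pm,4pm,5pm) — 1.
Triage=3pm: (5pm,3pm,2pm,4pm,3pm) (5pm,3pm,2pm,4pm,4pm) (5pm,3pm,2pm,4pm,5pm) (5pm,3pm,4pm,4pm,5pm) — 4.
Triage=4pm: (5pm,3pm,2pm,4pm,3pm) (5pm,3pm,2pm,4pm,4pm) (5pm,3pm,2pm,4pm,5pm) — 3.
Triage=5pm: (5pm,3pm,2pm,4pm,3pm) (5pm,3pm,2pm,4pm,4pm) (5pm,3pm,2pm,4pm,5pm) (5pm,3pm,4pm,4pm,5pm) — 4.
Summing: 1 + 4 + 3 + 4 = 12.

12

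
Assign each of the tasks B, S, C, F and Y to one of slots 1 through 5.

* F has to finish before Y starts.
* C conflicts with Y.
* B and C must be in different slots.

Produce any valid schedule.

C -> 3, F -> 1, B -> 1, S -> 1, Y -> 2

Checking: F(1) before Y(2); B(1) != C(3); C(3) != Y(2).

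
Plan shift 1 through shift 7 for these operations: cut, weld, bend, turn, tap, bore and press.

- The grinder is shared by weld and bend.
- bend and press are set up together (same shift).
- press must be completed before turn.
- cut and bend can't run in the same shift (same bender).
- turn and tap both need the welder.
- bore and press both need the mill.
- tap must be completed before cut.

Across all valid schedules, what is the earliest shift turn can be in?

Precedence pushes turn to at least shift 2.
turn at shift 2 is achievable: cut=shift 2; bore=shift 2; tap=shift 1; turn=shift 2; weld=shift 2; bend=shift 1; press=shift 1.

shift 2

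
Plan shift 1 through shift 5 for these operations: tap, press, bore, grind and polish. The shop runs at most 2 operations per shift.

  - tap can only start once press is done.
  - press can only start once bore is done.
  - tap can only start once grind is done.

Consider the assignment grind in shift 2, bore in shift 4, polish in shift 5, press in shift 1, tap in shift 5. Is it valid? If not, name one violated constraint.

tap can only start once press is done — holds.
press can only start once bore is done — violated.
The shop runs at most 2 operations per shift — holds.
tap can only start once grind is done — holds.

Invalid. press can only start once bore is done.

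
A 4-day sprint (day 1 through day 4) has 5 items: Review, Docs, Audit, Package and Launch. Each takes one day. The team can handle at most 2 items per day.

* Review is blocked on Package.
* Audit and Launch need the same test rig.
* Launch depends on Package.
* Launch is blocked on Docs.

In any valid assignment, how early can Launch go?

Precedence pushes Launch to at least day 2.
Launch at day 2 is achievable: Audit in day 3; Docs in day 1; Launch in day 2; Package in day 1; Review in day 2.

day 2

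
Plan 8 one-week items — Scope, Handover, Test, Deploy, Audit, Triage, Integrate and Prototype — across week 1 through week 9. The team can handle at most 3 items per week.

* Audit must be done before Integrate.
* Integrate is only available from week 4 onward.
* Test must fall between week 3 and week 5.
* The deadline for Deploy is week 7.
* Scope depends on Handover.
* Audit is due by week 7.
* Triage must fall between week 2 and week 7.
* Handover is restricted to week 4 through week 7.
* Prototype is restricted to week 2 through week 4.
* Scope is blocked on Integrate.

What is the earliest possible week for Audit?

week 1

Audit's own window allows nothing later than week 7.
Audit at week 1 is achievable: Deploy in week 1, Test in week 3, Prototype in week 2, Integrate in week 4, Handover in week 4, Audit in week 1, Scope in week 5, Triage in week 2.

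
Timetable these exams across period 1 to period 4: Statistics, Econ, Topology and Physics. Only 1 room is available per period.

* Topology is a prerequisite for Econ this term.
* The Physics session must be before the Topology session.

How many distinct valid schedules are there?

4

Enumerating: Statistics in period 4, Topology in period 2, Econ in period 3, Physics in period 1 | Statistics -> period 3, Econ -> period 4, Physics -> period 1, Topology -> period 2 | Econ -> period 4, Statistics -> period 2, Physics -> period 1, Topology -> period 3 | Physics in period 2, Econ in period 4, Topology in period 3, Statistics in period 1.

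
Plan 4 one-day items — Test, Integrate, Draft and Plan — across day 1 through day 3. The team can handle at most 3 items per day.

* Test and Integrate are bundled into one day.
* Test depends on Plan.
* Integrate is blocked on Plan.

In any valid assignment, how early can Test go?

Precedence pushes Test to at least day 2.
Test at day 2 is achievable: Test in day 2, Integrate in day 2, Draft in day 1, Plan in day 1.

day 2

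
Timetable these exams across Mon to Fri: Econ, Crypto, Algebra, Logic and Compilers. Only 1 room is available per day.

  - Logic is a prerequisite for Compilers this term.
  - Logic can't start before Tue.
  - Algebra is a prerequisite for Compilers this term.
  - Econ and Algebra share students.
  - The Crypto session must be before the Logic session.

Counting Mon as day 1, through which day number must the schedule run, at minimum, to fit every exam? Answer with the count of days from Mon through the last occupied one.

The precedence chain requires at least 3 distinct days.
With at most 1 per day and 5 exams, at least 5 days are needed.
5 works (last occupied day: Fri): for example Crypto -> Mon; Econ -> Fri; Logic -> Tue; Algebra -> Wed; Compilers -> Thu.

5 days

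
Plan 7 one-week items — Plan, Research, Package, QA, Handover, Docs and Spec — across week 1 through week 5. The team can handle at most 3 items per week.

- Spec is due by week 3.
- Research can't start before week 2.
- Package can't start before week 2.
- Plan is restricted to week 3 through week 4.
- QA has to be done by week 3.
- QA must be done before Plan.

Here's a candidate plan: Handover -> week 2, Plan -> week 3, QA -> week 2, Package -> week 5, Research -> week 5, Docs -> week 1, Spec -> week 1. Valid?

The team can handle at most 3 items per week — holds.
Package can't start before week 2 — holds.
Spec is due by week 3 — holds.
QA has to be done by week 3 — holds.
Research can't start before week 2 — holds.
Plan is restricted to week 3 through week 4 — holds.
QA must be done before Plan — holds.

Valid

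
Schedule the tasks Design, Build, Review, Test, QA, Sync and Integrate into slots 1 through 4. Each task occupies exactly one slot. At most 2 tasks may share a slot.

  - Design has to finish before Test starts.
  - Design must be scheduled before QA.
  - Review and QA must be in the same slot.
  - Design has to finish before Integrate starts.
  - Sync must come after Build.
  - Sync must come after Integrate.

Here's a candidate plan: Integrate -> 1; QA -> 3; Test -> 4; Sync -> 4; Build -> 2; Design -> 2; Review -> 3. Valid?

Design has to finish before Test starts — holds.
Sync must come after Build — holds.
At most 2 tasks may share a slot — holds.
Sync must come after Integrate — holds.
Design has to finish before Integrate starts — violated.
Design must be scheduled before QA — holds.
Review and QA must be in the same slot — holds.

No. Design has to finish before Integrate starts is not satisfied.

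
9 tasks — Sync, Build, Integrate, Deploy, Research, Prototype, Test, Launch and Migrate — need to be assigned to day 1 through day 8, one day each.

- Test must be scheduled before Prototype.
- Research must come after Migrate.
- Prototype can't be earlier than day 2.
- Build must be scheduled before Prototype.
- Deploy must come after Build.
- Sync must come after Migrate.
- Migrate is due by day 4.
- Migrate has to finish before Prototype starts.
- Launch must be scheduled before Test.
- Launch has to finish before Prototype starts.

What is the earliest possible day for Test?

day 2

Precedence pushes Test to at least day 2; downstream work caps Test at day 7.
Test at day 2 is achievable: Launch -> day 1, Sync -> day 2, Build -> day 1, Deploy -> day 2, Research -> day 2, Integrate -> day 1, Test -> day 2, Migrate -> day 1, Prototype -> day 3.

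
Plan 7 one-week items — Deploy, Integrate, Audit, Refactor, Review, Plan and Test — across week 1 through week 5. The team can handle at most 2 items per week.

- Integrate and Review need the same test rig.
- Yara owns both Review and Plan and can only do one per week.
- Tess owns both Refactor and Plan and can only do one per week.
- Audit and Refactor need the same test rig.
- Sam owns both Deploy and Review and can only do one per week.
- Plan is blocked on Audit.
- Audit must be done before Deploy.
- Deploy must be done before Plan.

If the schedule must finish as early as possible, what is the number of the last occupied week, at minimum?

The precedence chain requires at least 3 distinct weeks.
With at most 2 per week and 7 tasks, at least 4 weeks are needed.
4 works (last occupied week: week 4): for example Audit -> week 1, Review -> week 4, Integrate -> week 1, Refactor -> week 2, Test -> week 3, Deploy -> week 2, Plan -> week 3.

week 4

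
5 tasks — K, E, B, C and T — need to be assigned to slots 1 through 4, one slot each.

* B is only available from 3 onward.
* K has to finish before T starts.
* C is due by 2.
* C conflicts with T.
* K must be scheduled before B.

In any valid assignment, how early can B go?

B is available from 3.
B at 3 is achievable: B in 3; E in 1; T in 2; C in 1; K in 1.

3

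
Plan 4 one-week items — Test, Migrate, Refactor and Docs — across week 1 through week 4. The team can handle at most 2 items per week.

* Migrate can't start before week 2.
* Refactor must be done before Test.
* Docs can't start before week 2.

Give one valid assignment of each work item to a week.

Docs in week 2; Refactor in week 1; Test in week 3; Migrate in week 2

Checking: Refactor(week 1) before Test(week 3); Migrate=week 2 in [week 2,week 4]; Docs=week 2 in [week 2,week 4]; max 2 per week (cap 2).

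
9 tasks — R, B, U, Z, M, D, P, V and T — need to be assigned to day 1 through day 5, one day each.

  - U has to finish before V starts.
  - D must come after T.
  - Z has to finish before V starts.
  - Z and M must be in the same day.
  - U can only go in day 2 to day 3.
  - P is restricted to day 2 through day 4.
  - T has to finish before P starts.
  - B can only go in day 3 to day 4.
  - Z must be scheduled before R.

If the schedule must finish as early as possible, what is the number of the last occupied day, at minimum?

The precedence chain requires at least 2 distinct days.
B can't be placed before day 3, so the schedule must run through at least day 3.
3 works (last occupied day: day 3): for example V -> day 3; Z -> day 1; U -> day 2; B -> day 3; T -> day 1; R -> day 2; P -> day 2; D -> day 2; M -> day 1.

3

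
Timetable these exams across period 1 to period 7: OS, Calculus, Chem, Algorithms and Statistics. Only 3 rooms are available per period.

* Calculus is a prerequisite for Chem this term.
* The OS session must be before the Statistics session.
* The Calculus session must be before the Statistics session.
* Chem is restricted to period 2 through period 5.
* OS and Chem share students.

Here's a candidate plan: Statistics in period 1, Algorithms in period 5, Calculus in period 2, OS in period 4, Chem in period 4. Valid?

The OS session must be before the Statistics session — violated.
Chem is restricted to period 2 through period 5 — holds.
OS and Chem share students — violated.
The Calculus session must be before the Statistics session — violated.
Only 3 rooms are available per period — holds.
Calculus is a prerequisite for Chem this term — holds.

No — it violates: The OS session must be before the Statistics session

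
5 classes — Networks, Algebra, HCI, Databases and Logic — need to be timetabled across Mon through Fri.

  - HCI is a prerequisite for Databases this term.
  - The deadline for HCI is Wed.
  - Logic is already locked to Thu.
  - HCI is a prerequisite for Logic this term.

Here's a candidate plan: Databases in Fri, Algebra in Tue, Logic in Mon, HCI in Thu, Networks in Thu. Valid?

HCI is a prerequisite for Logic this term — violated.
The deadline for HCI is Wed — violated.
Logic is already locked to Thu — violated.
HCI is a prerequisite for Databases this term — holds.

No — it violates: HCI is a prerequisite for Logic this term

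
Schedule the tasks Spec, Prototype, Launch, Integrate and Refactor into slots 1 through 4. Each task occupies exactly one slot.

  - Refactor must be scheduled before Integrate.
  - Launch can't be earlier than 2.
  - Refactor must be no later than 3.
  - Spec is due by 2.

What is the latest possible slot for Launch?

4

Launch is available from 2.
Launch at 4 is achievable: Prototype=1, Spec=1, Refactor=1, Integrate=2, Launch=4.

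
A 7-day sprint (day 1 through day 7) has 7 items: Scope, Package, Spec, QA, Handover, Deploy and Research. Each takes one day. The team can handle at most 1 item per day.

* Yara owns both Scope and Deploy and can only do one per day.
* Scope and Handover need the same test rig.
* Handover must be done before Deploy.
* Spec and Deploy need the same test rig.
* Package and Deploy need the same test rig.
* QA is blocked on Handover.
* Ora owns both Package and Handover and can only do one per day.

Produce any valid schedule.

Spec=day 6; Deploy=day 3; Package=day 5; Scope=day 4; Handover=day 1; QA=day 2; Research=day 7

Checking: Handover(day 1) before Deploy(day 3); Handover(day 1) before QA(day 2); Spec(day 6) != Deploy(day 3); Package(day 5) != Handover(day 1); Scope(day 4) != Handover(day 1); Scope(day 4) != Deploy(day 3); Package(day 5) != Deploy(day 3); max 1 per day (cap 1).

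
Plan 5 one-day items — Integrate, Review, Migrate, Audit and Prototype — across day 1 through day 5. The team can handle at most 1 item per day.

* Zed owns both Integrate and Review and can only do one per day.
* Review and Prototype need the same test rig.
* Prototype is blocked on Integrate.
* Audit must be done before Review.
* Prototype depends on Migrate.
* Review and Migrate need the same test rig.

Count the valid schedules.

Splitting on Integrate: it can be day 1 (6), day 2 (6), day 3 (5), day 4 (3). Listing each branch's schedules as (Review, Migrate, Audit, Prototype) by day number:
Integrate=day 1: (3,4,2,5) (4,2,3,5) (4,3,2,5) (5,2,3,4) (5,2,4,3) (5,3,2,4) — 6.
Integrate=day 2: (3,4,1,5) (4,1,3,5) (4,3,1,5) (5,1,3,4) (5,1,4,3) (5,3,1,4) — 6.
Integrate=day 3: (2,4,1,5) (4,1,2,5) (4,2,1,5) (5,1,2,4) (5,2,1,4) — 5.
Integrate=day 4: (2,3,1,5) (3,1,2,5) (3,2,1,5) — 3.
Summing: 6 + 6 + 5 + 3 = 20.

20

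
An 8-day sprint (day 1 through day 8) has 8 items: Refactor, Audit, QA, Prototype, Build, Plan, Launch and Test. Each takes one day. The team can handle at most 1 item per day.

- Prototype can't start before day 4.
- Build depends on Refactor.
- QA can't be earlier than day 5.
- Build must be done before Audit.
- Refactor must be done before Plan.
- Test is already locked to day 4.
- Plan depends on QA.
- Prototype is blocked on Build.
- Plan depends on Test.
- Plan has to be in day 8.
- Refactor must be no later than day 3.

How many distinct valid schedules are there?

Splitting on Refactor: it can be day 1 (18), day 2 (6). Listing each branch's schedules as (Audit, QA, Prototype, Build, Plan, Launch, Test) by day number:
Refactor=day 1: (3,5,6,2,8,7,4) (3,5,7,2,8,6,4) (3,6,5,2,8,7,4) (3,6,7,2,8,5,4) (3,7,5,2,8,6,4) (3,7,6,2,8,5,4) (5,6,7,2,8,3,4) (5,6,7,3,8,2,4) (5,7,6,2,8,3,4) (5,7,6,3,8,2,4) (6,5,7,2,8,3,4) (6,5,7,3,8,2,4) (6,7,5,2,8,3,4) (6,7,5,3,8,2,4) (7,5,6,2,8,3,4) (7,5,6,3,8,2,4) (7,6,5,2,8,3,4) (7,6,5,3,8,2,4) — 18.
Refactor=day 2: (5,6,7,3,8,1,4) (5,7,6,3,8,1,4) (6,5,7,3,8,1,4) (6,7,5,3,8,1,4) (7,5,6,3,8,1,4) (7,6,5,3,8,1,4) — 6.
Summing: 18 + 6 = 24.

24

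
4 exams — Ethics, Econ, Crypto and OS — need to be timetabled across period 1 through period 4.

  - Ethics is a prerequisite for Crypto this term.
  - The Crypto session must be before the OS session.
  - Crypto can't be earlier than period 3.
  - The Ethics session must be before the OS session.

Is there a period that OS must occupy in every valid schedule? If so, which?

Precedence pushes OS to at least period 4.
So OS is pinned to period 4.

period 4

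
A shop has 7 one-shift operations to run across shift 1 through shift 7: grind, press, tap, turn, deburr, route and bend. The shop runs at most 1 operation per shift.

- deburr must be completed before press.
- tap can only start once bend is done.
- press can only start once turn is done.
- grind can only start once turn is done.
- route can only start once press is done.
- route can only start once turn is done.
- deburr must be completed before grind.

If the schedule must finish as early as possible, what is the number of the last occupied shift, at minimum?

7

The precedence chain requires at least 3 distinct shifts.
With at most 1 per shift and 7 operations, at least 7 shifts are needed.
7 works (last occupied shift: shift 7): for example grind -> shift 4; turn -> shift 1; bend -> shift 6; tap -> shift 7; route -> shift 5; deburr -> shift 2; press -> shift 3.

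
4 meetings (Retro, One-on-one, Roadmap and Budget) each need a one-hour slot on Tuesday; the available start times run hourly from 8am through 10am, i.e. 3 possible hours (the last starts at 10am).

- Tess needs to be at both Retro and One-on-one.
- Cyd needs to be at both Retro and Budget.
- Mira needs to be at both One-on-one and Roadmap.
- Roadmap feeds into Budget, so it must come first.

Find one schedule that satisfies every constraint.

Roadmap -> 8am; Budget -> 9am; Retro -> 8am; One-on-one -> 9am

Checking: Roadmap(8am) before Budget(9am); One-on-one(9am) != Roadmap(8am); Retro(8am) != Budget(9am); Retro(8am) != One-on-one(9am).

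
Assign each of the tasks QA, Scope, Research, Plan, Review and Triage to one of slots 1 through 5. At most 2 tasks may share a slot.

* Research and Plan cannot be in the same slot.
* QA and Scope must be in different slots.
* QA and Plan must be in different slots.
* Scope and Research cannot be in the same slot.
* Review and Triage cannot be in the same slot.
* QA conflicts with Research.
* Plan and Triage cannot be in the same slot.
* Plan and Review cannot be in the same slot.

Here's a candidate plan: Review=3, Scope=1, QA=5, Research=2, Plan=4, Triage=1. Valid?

Plan and Triage cannot be in the same slot — holds.
Research and Plan cannot be in the same slot — holds.
QA and Plan must be in different slots — holds.
QA conflicts with Research — holds.
At most 2 tasks may share a slot — holds.
Scope and Research cannot be in the same slot — holds.
Review and Triage cannot be in the same slot — holds.
Plan and Review cannot be in the same slot — holds.
QA and Scope must be in different slots — holds.

Yes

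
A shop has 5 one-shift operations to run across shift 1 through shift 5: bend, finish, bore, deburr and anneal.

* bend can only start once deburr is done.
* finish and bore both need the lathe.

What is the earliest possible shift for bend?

Precedence pushes bend to at least shift 2.
bend at shift 2 is achievable: deburr -> shift 1; finish -> shift 1; bend -> shift 2; bore -> shift 2; anneal -> shift 1.

shift 2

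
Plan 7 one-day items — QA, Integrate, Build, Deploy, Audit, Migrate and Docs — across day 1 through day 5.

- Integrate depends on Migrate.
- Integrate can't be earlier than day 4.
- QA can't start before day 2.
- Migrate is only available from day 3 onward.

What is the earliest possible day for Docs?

Docs at day 1 is achievable: Docs -> day 1; Deploy -> day 1; Build -> day 1; Migrate -> day 3; QA -> day 2; Integrate -> day 4; Audit -> day 1.

day 1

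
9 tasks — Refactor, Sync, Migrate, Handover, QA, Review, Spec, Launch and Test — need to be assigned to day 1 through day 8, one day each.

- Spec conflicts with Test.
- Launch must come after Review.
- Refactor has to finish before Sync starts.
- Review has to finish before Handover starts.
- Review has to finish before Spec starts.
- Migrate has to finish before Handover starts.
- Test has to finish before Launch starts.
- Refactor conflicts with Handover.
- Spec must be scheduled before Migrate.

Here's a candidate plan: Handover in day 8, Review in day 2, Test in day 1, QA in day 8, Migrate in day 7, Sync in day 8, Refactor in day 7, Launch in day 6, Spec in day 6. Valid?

Yes, all constraints hold

Spec must be scheduled before Migrate — holds.
Review has to finish before Handover starts — holds.
Refactor has to finish before Sync starts — holds.
Migrate has to finish before Handover starts — holds.
Launch must come after Review — holds.
Review has to finish before Spec starts — holds.
Refactor conflicts with Handover — holds.
Test has to finish before Launch starts — holds.
Spec conflicts with Test — holds.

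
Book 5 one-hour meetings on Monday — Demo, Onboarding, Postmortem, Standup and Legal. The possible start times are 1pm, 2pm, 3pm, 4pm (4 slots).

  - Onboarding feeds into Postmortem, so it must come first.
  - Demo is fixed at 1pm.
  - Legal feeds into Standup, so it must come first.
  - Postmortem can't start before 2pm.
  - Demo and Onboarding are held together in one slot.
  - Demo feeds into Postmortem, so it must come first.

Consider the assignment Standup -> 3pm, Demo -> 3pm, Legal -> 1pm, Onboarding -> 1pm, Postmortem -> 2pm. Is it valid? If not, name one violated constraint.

Postmortem can't start before 2pm — holds.
Legal feeds into Standup, so it must come first — holds.
Demo feeds into Postmortem, so it must come first — violated.
Demo is fixed at 1pm — violated.
Demo and Onboarding are held together in one slot — violated.
Onboarding feeds into Postmortem, so it must come first — holds.

No — it violates: Demo is fixed at 1pm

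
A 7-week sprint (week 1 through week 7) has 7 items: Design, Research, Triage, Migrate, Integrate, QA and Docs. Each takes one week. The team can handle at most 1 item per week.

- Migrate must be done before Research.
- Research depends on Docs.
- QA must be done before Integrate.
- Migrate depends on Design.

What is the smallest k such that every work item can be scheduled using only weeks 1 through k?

The precedence chain requires at least 3 distinct weeks.
With at most 1 per week and 7 work items, at least 7 weeks are needed.
7 works (last occupied week: week 7): for example QA -> week 5; Design -> week 1; Integrate -> week 6; Triage -> week 7; Migrate -> week 2; Research -> week 4; Docs -> week 3.

7 weeks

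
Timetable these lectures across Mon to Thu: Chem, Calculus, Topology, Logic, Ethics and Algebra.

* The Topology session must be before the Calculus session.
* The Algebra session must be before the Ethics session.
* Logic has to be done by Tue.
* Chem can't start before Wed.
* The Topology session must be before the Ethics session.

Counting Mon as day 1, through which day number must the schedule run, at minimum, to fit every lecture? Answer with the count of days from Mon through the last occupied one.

The precedence chain requires at least 2 distinct days.
Chem can't be placed before Wed — that is day 3 counting from Mon — so the schedule must run through at least 3 days.
3 works (last occupied day: Wed): for example Topology in Mon; Ethics in Tue; Logic in Mon; Calculus in Tue; Algebra in Mon; Chem in Wed.

3 days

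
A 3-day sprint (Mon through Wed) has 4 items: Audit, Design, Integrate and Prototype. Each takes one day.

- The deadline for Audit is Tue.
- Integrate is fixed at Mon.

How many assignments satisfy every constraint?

18

Splitting on Audit: it can be Mon (9), Tue (9). Listing each branch's schedules as (Design, Integrate, Prototype):
Audit=Mon: (Mon,Mon,Mon) (Mon,Mon,Tue) (Mon,Mon,Wed) (Tue,Mon,Mon) (Tue,Mon,Tue) (Tue,Mon,Wed) (Wed,Mon,Mon) (Wed,Mon,Tue) (Wed,Mon,Wed) — 9.
Audit=Tue: (Mon,Mon,Mon) (Mon,Mon,Tue) (Mon,Mon,Wed) (Tue,Mon,Mon) (Tue,Mon,Tue) (Tue,Mon,Wed) (Wed,Mon,Mon) (Wed,Mon,Tue) (Wed,Mon,Wed) — 9.
Summing: 9 + 9 = 18.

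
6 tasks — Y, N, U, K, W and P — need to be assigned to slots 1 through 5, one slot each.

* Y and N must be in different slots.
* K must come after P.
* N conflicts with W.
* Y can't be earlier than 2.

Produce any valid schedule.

N -> 1, K -> 2, U -> 1, Y -> 2, P -> 1, W -> 2

Checking: P(1) before K(2); Y(2) != N(1); N(1) != W(2); Y=2 in [2,5].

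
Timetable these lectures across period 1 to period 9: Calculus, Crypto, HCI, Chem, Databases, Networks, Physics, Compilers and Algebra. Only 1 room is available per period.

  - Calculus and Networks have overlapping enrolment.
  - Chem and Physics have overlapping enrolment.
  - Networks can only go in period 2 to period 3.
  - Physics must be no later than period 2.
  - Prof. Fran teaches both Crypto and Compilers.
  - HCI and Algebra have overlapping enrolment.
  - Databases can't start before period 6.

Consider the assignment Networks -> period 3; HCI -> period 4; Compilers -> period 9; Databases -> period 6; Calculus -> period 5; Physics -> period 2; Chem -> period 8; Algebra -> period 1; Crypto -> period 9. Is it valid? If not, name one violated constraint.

No. Prof. Fran teaches both Crypto and Compilers is not satisfied.

Databases can't start before period 6 — holds.
HCI and Algebra have overlapping enrolment — holds.
Networks can only go in period 2 to period 3 — holds.
Only 1 room is available per period — violated.
Prof. Fran teaches both Crypto and Compilers — violated.
Chem and Physics have overlapping enrolment — holds.
Physics must be no later than period 2 — holds.
Calculus and Networks have overlapping enrolment — holds.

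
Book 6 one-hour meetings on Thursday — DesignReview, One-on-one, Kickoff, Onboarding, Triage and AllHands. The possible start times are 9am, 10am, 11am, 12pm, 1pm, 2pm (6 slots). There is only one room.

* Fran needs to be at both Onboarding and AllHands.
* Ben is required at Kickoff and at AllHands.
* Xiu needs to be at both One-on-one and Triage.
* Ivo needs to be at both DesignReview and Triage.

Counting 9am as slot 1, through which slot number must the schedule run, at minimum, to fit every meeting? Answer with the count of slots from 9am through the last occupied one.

With at most 1 per slot and 6 meetings, at least 6 slots are needed.
6 works (last occupied slot: 2pm): for example AllHands in 2pm; DesignReview in 9am; Kickoff in 11am; Triage in 1pm; One-on-one in 10am; Onboarding in 12pm.

6 slots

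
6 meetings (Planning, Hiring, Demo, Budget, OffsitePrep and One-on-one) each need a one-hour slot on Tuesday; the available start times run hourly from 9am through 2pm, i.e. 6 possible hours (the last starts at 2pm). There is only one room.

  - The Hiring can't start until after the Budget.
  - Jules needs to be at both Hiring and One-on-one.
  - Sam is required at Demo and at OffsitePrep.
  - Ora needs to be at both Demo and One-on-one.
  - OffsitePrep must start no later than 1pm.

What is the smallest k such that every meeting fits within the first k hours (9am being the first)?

6

The precedence chain requires at least 2 distinct hours.
With at most 1 per hour and 6 meetings, at least 6 hours are needed.
6 works (last occupied hour: 2pm): for example Planning=12pm; OffsitePrep=9am; Hiring=11am; One-on-one=2pm; Budget=10am; Demo=1pm.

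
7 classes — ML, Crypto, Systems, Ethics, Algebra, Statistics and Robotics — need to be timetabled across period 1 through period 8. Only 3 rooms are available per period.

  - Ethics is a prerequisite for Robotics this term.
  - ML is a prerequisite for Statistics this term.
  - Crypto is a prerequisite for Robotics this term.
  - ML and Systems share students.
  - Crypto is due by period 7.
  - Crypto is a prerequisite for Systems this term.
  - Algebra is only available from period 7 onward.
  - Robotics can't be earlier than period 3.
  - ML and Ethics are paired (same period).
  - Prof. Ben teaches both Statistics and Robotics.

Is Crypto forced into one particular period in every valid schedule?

No

Crypto can be period 1 (e.g. ML -> period 1; Crypto -> period 1; Statistics -> period 2; Algebra -> period 7; Ethics -> period 1; Robotics -> period 3; Systems -> period 2) or period 2 (e.g. Algebra -> period 7, Robotics -> period 3, Ethics -> period 1, Statistics -> period 2, ML -> period 1, Systems -> period 3, Crypto -> period 2).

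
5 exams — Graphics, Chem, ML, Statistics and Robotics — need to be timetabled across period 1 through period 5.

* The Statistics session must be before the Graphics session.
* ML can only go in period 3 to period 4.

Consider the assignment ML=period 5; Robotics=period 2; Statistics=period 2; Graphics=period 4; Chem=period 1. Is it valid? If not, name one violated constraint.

ML can only go in period 3 to period 4 — violated.
The Statistics session must be before the Graphics session — holds.

No. ML can only go in period 3 to period 4 is not satisfied.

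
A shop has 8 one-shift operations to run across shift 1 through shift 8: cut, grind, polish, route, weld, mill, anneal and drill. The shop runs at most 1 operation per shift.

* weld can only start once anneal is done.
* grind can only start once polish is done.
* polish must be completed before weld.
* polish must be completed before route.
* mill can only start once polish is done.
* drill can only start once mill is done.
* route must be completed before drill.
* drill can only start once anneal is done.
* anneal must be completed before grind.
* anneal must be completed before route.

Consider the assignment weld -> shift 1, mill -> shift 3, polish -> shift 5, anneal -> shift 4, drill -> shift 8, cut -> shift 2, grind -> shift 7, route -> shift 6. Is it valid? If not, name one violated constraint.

polish must be completed before weld — violated.
anneal must be completed before route — holds.
drill can only start once mill is done — holds.
mill can only start once polish is done — violated.
The shop runs at most 1 operation per shift — holds.
polish must be completed before route — holds.
drill can only start once anneal is done — holds.
grind can only start once polish is done — holds.
anneal must be completed before grind — holds.
route must be completed before drill — holds.
weld can only start once anneal is done — violated.

No. polish must be completed before weld is not satisfied.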